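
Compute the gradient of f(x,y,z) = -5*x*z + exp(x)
(-5*z + exp(x), 0, -5*x)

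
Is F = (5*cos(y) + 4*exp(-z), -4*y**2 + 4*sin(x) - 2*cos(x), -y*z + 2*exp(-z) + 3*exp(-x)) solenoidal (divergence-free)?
No, ∇·F = -9*y - 2*exp(-z)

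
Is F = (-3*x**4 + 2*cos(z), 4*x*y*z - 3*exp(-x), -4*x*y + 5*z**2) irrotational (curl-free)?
No, ∇×F = (4*x*(-y - 1), 4*y - 2*sin(z), 4*y*z + 3*exp(-x))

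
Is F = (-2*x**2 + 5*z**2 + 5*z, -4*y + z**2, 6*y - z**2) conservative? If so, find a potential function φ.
No, ∇×F = (6 - 2*z, 10*z + 5, 0) ≠ 0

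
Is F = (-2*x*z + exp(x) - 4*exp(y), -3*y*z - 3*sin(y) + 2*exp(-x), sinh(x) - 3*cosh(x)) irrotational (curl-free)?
No, ∇×F = (3*y, -2*x + 3*sinh(x) - cosh(x), 4*exp(y) - 2*exp(-x))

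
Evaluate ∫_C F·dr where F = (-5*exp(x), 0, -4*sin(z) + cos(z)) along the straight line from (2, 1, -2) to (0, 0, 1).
-5 + sin(1) + sin(2) - 4*cos(2) + 4*cos(1) + 5*exp(2)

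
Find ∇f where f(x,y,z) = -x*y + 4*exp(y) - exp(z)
(-y, -x + 4*exp(y), -exp(z))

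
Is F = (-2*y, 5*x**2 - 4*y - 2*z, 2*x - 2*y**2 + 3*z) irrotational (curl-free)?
No, ∇×F = (2 - 4*y, -2, 10*x + 2)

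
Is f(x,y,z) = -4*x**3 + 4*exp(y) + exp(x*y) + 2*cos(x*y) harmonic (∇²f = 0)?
No, ∇²f = x**2*exp(x*y) - 2*x**2*cos(x*y) - 24*x + y**2*exp(x*y) - 2*y**2*cos(x*y) + 4*exp(y)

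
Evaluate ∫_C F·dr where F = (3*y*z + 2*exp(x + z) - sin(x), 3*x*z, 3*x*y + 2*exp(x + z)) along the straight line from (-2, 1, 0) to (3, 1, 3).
cos(3) - 2*exp(-2) - cos(2) + 27 + 2*exp(6)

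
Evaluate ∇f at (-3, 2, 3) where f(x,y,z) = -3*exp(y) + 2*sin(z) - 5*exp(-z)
(0, -3*exp(2), 2*cos(3) + 5*exp(-3))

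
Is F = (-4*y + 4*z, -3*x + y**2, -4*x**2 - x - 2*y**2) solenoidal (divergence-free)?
No, ∇·F = 2*y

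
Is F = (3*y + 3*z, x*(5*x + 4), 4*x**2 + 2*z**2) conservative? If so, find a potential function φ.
No, ∇×F = (0, 3 - 8*x, 10*x + 1) ≠ 0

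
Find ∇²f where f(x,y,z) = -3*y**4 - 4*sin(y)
-36*y**2 + 4*sin(y)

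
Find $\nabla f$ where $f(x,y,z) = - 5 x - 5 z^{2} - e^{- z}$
(-5, 0, -10*z + exp(-z))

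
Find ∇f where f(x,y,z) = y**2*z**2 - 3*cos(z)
(0, 2*y*z**2, 2*y**2*z + 3*sin(z))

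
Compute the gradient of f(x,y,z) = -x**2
(-2*x, 0, 0)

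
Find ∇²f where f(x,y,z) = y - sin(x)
sin(x)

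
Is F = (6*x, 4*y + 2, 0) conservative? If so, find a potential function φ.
Yes, F is conservative. φ = 3*x**2 + 2*y**2 + 2*y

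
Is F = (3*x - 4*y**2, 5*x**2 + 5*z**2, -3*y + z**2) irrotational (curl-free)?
No, ∇×F = (-10*z - 3, 0, 10*x + 8*y)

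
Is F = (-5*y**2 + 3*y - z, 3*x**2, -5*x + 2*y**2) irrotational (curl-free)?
No, ∇×F = (4*y, 4, 6*x + 10*y - 3)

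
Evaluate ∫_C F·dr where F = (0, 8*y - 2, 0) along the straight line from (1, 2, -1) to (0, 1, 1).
-10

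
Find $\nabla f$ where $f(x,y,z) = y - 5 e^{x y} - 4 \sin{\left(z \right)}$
(-5*y*exp(x*y), -5*x*exp(x*y) + 1, -4*cos(z))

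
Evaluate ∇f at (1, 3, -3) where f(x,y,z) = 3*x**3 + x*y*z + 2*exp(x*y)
(6*exp(3), -3 + 2*exp(3), 3)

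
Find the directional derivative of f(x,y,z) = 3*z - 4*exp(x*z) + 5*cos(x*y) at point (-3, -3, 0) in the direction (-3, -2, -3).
-15*sqrt(22)*(5*sin(9) + 3)/22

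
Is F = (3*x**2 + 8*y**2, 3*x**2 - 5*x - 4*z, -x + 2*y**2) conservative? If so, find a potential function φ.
No, ∇×F = (4*y + 4, 1, 6*x - 16*y - 5) ≠ 0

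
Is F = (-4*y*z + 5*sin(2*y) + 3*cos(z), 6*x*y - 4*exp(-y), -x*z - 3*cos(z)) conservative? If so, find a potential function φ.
No, ∇×F = (0, -4*y + z - 3*sin(z), 6*y + 4*z - 10*cos(2*y)) ≠ 0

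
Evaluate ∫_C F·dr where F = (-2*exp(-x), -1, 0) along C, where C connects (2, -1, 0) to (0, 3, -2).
-2 - 2*exp(-2)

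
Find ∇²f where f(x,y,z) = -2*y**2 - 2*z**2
-8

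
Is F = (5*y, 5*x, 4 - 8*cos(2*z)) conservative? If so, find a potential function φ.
Yes, F is conservative. φ = 5*x*y + 4*z - 4*sin(2*z)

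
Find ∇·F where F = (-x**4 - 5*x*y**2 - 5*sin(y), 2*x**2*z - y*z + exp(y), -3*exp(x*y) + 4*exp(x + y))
-4*x**3 - 5*y**2 - z + exp(y)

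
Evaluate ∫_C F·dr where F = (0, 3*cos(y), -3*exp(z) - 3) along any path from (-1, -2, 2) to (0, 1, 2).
3*sin(1) + 3*sin(2)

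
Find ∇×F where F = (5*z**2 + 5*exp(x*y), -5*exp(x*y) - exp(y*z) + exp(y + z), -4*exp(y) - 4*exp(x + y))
(y*exp(y*z) - 4*exp(y) - 4*exp(x + y) - exp(y + z), 10*z + 4*exp(x + y), 5*(-x - y)*exp(x*y))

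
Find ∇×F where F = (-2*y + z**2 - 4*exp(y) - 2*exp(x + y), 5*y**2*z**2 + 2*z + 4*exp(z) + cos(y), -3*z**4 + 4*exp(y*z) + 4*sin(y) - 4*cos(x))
(-10*y**2*z + 4*z*exp(y*z) - 4*exp(z) + 4*cos(y) - 2, 2*z - 4*sin(x), 4*exp(y) + 2*exp(x + y) + 2)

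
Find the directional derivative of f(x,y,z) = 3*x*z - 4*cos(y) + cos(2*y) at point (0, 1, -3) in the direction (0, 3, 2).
6*sqrt(13)*(-sin(2) + 2*sin(1))/13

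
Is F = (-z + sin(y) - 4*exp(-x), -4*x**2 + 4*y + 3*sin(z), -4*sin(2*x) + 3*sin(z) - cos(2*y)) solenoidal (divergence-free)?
No, ∇·F = 3*cos(z) + 4 + 4*exp(-x)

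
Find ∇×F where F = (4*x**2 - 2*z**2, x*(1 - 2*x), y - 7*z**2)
(1, -4*z, 1 - 4*x)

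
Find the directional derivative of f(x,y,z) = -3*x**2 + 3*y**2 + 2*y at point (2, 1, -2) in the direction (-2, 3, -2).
48*sqrt(17)/17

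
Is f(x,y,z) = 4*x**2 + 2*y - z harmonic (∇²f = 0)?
No, ∇²f = 8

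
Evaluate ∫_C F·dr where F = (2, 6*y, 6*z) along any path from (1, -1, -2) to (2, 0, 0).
-13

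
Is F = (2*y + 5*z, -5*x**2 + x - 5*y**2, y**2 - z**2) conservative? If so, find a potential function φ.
No, ∇×F = (2*y, 5, -10*x - 1) ≠ 0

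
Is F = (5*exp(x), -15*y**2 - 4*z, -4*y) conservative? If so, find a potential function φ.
Yes, F is conservative. φ = -5*y**3 - 4*y*z + 5*exp(x)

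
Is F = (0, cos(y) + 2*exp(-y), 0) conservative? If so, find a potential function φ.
Yes, F is conservative. φ = sin(y) - 2*exp(-y)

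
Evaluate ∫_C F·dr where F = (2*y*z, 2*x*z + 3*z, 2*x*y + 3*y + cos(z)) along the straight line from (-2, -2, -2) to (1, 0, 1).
sin(1) + sin(2) + 4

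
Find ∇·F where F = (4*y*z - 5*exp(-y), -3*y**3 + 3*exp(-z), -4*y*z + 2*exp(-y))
y*(-9*y - 4)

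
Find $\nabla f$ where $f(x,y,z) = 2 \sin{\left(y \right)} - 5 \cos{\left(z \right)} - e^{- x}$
(exp(-x), 2*cos(y), 5*sin(z))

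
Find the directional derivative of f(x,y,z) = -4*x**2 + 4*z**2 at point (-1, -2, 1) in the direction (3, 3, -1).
16*sqrt(19)/19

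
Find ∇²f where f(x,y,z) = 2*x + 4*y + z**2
2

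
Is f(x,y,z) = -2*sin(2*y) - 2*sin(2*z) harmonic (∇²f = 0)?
No, ∇²f = 8*sin(2*y) + 8*sin(2*z)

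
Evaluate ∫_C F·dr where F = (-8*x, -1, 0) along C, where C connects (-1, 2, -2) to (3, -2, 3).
-28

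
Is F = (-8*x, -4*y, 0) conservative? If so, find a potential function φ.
Yes, F is conservative. φ = -4*x**2 - 2*y**2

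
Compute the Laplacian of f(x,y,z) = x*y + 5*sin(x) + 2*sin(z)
-5*sin(x) - 2*sin(z)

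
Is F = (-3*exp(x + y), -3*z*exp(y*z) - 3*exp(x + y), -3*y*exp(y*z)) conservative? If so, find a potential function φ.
Yes, F is conservative. φ = -3*exp(y*z) - 3*exp(x + y)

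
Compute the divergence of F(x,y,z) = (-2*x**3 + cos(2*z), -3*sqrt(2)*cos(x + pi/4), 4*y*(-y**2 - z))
-6*x**2 - 4*y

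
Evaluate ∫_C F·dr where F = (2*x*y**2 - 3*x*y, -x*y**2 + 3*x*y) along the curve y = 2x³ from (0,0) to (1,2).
89/35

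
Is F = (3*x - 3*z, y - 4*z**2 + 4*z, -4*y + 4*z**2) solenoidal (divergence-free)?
No, ∇·F = 8*z + 4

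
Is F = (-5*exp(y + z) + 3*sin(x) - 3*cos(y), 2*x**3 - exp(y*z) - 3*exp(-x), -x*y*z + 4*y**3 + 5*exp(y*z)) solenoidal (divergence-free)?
No, ∇·F = -x*y + 5*y*exp(y*z) - z*exp(y*z) + 3*cos(x)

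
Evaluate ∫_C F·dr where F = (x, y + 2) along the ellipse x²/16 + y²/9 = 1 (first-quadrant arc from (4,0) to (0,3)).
5/2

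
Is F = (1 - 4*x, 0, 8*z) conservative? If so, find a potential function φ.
Yes, F is conservative. φ = -2*x**2 + x + 4*z**2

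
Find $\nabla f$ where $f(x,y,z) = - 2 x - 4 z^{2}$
(-2, 0, -8*z)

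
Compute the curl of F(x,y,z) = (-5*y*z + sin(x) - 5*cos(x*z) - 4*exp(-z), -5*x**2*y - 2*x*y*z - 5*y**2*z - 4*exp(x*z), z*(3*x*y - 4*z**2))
(2*x*y + 3*x*z + 4*x*exp(x*z) + 5*y**2, 5*x*sin(x*z) - 3*y*z - 5*y + 4*exp(-z), -10*x*y - 2*y*z - 4*z*exp(x*z) + 5*z)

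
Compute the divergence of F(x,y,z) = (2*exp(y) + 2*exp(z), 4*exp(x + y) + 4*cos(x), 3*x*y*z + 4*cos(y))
3*x*y + 4*exp(x + y)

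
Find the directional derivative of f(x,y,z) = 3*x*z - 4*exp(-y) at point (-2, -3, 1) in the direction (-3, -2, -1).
sqrt(14)*(-8*exp(3) - 3)/14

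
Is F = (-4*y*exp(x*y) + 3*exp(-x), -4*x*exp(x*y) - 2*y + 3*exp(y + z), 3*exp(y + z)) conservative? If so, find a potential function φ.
Yes, F is conservative. φ = -y**2 - 4*exp(x*y) + 3*exp(y + z) - 3*exp(-x)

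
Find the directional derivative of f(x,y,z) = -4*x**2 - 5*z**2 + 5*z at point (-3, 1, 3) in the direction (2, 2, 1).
23/3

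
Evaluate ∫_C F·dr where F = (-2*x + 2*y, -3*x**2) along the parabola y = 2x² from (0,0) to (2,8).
-124/3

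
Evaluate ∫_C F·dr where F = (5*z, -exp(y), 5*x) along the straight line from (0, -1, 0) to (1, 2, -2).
-10 - exp(2) + exp(-1)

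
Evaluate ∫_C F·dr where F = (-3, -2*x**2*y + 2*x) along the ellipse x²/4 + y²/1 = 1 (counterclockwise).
4*pi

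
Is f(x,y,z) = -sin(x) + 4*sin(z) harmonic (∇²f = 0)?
No, ∇²f = sin(x) - 4*sin(z)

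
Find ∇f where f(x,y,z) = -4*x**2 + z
(-8*x, 0, 1)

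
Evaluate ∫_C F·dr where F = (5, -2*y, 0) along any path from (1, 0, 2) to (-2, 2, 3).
-19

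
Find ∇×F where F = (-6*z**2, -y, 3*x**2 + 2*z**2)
(0, -6*x - 12*z, 0)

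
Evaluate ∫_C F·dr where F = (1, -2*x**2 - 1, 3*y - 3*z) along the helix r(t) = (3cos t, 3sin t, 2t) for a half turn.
30 - 6*pi**2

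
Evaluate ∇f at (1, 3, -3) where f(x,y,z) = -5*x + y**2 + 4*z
(-5, 6, 4)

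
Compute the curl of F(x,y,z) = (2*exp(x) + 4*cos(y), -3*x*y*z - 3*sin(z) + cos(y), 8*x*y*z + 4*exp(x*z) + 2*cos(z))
(3*x*y + 8*x*z + 3*cos(z), 4*z*(-2*y - exp(x*z)), -3*y*z + 4*sin(y))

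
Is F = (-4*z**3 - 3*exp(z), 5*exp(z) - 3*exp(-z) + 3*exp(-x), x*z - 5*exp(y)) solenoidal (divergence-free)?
No, ∇·F = x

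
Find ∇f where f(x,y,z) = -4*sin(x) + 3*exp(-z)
(-4*cos(x), 0, -3*exp(-z))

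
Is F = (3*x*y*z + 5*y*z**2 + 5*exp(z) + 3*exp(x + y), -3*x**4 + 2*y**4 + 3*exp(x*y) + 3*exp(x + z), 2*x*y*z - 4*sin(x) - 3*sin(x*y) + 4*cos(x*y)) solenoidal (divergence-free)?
No, ∇·F = 2*x*y + 3*x*exp(x*y) + 8*y**3 + 3*y*z + 3*exp(x + y)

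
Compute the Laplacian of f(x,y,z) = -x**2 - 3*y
-2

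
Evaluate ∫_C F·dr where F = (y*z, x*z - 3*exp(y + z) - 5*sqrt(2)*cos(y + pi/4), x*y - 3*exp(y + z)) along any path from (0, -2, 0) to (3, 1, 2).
-3*exp(3) - 5*sqrt(2)*sin(pi/4 + 1) + 5*sqrt(2)*cos(pi/4 + 2) + 3*exp(-2) + 6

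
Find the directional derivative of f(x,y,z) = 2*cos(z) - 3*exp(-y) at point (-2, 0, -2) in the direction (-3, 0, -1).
-sqrt(10)*sin(2)/5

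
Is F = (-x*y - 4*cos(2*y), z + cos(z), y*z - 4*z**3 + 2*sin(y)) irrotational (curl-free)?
No, ∇×F = (z + sin(z) + 2*cos(y) - 1, 0, x - 8*sin(2*y))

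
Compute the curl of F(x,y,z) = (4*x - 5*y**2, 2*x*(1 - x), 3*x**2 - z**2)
(0, -6*x, -4*x + 10*y + 2)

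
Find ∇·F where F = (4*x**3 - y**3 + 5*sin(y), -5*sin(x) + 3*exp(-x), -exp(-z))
12*x**2 + exp(-z)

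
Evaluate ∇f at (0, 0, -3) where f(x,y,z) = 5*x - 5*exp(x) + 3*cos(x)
(0, 0, 0)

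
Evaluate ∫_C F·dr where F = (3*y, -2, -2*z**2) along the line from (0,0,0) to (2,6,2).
2/3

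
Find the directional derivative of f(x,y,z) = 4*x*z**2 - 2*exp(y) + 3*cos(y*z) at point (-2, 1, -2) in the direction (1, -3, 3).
sqrt(19)*(6*E + 27*sin(2) + 112)/19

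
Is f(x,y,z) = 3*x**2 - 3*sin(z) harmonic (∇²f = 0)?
No, ∇²f = 3*sin(z) + 6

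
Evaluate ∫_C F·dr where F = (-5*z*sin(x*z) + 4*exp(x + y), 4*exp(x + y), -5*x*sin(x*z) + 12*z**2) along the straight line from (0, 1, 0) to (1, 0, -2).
-37 + 5*cos(2)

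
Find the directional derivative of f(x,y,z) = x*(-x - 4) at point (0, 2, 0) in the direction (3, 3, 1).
-12*sqrt(19)/19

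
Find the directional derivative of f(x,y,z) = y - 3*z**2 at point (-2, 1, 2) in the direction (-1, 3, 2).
-3*sqrt(14)/2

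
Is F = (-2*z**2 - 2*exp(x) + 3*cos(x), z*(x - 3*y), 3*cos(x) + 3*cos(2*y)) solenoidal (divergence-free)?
No, ∇·F = -3*z - 2*exp(x) - 3*sin(x)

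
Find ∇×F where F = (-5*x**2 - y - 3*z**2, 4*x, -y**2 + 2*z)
(-2*y, -6*z, 5)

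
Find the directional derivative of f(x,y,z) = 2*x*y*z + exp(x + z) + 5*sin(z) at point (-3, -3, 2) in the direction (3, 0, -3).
-5*sqrt(2)*(cos(2) + 6)/2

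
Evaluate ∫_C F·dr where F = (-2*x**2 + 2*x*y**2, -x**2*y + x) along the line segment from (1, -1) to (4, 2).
-147/4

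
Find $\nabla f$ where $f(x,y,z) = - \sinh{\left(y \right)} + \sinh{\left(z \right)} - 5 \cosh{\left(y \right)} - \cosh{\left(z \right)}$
(0, -5*sinh(y) - cosh(y), exp(-z))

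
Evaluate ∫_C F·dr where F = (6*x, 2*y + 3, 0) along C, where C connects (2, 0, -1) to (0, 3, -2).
6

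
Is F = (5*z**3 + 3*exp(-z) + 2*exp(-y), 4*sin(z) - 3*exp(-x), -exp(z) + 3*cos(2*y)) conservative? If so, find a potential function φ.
No, ∇×F = (-6*sin(2*y) - 4*cos(z), 15*z**2 - 3*exp(-z), 2*exp(-y) + 3*exp(-x)) ≠ 0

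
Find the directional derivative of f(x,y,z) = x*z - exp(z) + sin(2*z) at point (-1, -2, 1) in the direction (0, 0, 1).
-E - 1 + 2*cos(2)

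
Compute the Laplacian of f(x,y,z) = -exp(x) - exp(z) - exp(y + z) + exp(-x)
-exp(x) - exp(z) - 2*exp(y + z) + exp(-x)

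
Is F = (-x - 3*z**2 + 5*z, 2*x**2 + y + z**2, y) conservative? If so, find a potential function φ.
No, ∇×F = (1 - 2*z, 5 - 6*z, 4*x) ≠ 0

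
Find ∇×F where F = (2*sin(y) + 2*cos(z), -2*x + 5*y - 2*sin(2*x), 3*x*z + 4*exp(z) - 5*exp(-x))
(0, -3*z - 2*sin(z) - 5*exp(-x), -4*cos(2*x) - 2*cos(y) - 2)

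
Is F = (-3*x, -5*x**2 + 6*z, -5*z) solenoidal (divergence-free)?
No, ∇·F = -8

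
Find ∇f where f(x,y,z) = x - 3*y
(1, -3, 0)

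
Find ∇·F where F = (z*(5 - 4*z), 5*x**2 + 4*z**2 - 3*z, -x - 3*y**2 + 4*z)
4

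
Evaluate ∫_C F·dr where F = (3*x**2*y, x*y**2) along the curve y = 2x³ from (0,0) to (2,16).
12608/5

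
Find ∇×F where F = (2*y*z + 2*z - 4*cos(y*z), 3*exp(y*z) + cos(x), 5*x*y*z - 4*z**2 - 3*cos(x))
(5*x*z - 3*y*exp(y*z), -5*y*z + 4*y*sin(y*z) + 2*y - 3*sin(x) + 2, -4*z*sin(y*z) - 2*z - sin(x))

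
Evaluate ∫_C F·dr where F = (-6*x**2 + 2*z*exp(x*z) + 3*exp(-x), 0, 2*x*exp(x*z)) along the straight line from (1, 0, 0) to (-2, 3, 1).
-3*exp(2) + 2*exp(-2) + 3*exp(-1) + 16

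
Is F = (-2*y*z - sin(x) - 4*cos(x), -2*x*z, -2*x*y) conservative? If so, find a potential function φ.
Yes, F is conservative. φ = -2*x*y*z - 4*sin(x) + cos(x)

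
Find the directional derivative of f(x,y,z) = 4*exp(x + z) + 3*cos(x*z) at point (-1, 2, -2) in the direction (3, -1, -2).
2*sqrt(14)*(1 + 3*exp(3)*sin(2))*exp(-3)/7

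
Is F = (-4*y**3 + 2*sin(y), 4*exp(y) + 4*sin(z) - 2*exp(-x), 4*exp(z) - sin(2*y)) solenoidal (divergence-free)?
No, ∇·F = 4*exp(y) + 4*exp(z)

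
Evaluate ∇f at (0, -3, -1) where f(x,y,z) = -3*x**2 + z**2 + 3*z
(0, 0, 1)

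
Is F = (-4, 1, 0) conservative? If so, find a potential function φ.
Yes, F is conservative. φ = -4*x + y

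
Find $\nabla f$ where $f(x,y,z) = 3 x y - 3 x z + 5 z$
(3*y - 3*z, 3*x, 5 - 3*x)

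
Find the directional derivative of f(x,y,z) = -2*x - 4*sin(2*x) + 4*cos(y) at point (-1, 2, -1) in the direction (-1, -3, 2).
sqrt(14)*(4*cos(2) + 1 + 6*sin(2))/7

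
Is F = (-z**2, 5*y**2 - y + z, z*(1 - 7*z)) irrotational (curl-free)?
No, ∇×F = (-1, -2*z, 0)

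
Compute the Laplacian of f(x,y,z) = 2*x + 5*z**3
30*z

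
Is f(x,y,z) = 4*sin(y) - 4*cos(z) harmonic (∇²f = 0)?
No, ∇²f = -4*sin(y) + 4*cos(z)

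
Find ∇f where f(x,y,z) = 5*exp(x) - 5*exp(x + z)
(5*exp(x) - 5*exp(x + z), 0, -5*exp(x + z))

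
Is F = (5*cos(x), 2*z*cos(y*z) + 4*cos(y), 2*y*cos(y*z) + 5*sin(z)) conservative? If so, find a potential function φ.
Yes, F is conservative. φ = 5*sin(x) + 4*sin(y) + 2*sin(y*z) - 5*cos(z)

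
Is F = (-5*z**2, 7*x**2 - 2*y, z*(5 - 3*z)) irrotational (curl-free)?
No, ∇×F = (0, -10*z, 14*x)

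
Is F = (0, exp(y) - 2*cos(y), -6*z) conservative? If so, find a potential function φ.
Yes, F is conservative. φ = -3*z**2 + exp(y) - 2*sin(y)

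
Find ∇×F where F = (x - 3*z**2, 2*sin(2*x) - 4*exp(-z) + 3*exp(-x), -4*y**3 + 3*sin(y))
(-12*y**2 + 3*cos(y) - 4*exp(-z), -6*z, 4*cos(2*x) - 3*exp(-x))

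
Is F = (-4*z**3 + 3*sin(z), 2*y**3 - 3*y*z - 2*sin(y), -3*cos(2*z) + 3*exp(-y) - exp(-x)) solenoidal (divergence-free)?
No, ∇·F = 6*y**2 - 3*z + 6*sin(2*z) - 2*cos(y)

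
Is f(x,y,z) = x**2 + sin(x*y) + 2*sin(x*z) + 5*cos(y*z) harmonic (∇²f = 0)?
No, ∇²f = -x**2*sin(x*y) - 2*x**2*sin(x*z) - y**2*sin(x*y) - 5*y**2*cos(y*z) - 2*z**2*sin(x*z) - 5*z**2*cos(y*z) + 2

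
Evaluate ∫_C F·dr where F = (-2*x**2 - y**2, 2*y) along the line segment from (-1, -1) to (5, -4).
-111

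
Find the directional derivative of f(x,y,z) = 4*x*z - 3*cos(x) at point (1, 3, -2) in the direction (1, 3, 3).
sqrt(19)*(3*sin(1) + 4)/19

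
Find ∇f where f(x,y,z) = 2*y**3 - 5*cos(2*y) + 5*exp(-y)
(0, 6*y**2 + 10*sin(2*y) - 5*exp(-y), 0)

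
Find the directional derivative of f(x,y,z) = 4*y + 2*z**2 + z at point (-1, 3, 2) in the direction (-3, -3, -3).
-13*sqrt(3)/3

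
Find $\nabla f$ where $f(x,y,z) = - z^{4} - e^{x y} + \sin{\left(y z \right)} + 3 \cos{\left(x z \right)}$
(-y*exp(x*y) - 3*z*sin(x*z), -x*exp(x*y) + z*cos(y*z), -3*x*sin(x*z) + y*cos(y*z) - 4*z**3)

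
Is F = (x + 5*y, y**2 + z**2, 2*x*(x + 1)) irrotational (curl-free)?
No, ∇×F = (-2*z, -4*x - 2, -5)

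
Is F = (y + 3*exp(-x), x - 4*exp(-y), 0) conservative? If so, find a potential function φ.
Yes, F is conservative. φ = x*y + 4*exp(-y) - 3*exp(-x)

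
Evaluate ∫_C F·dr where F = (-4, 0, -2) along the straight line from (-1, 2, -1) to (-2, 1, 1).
0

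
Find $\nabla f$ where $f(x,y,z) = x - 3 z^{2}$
(1, 0, -6*z)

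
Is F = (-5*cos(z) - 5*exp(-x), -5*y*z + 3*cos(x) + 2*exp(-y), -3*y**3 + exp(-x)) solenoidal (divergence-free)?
No, ∇·F = -5*z - 2*exp(-y) + 5*exp(-x)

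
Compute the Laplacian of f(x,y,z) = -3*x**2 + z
-6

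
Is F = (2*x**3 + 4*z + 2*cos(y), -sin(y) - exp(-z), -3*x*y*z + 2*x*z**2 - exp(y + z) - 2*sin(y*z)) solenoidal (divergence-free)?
No, ∇·F = 6*x**2 - 3*x*y + 4*x*z - 2*y*cos(y*z) - exp(y + z) - cos(y)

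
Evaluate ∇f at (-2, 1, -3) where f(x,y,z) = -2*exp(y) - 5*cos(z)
(0, -2*E, -5*sin(3))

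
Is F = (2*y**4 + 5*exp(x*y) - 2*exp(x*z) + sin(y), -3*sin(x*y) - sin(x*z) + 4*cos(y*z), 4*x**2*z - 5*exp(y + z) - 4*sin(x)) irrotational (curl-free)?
No, ∇×F = (x*cos(x*z) + 4*y*sin(y*z) - 5*exp(y + z), -8*x*z - 2*x*exp(x*z) + 4*cos(x), -5*x*exp(x*y) - 8*y**3 - 3*y*cos(x*y) - z*cos(x*z) - cos(y))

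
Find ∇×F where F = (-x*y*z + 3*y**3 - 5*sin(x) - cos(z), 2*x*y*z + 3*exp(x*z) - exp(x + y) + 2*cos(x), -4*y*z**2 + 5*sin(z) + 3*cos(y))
(-2*x*y - 3*x*exp(x*z) - 4*z**2 - 3*sin(y), -x*y + sin(z), x*z - 9*y**2 + 2*y*z + 3*z*exp(x*z) - exp(x + y) - 2*sin(x))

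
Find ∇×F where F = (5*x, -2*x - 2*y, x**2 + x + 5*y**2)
(10*y, -2*x - 1, -2)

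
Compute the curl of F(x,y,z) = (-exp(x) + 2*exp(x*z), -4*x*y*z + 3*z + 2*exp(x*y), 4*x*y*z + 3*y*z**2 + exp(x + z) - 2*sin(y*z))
(4*x*y + 4*x*z + 3*z**2 - 2*z*cos(y*z) - 3, 2*x*exp(x*z) - 4*y*z - exp(x + z), 2*y*(-2*z + exp(x*y)))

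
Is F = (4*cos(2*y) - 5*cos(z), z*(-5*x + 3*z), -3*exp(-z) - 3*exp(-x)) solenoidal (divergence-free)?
No, ∇·F = 3*exp(-z)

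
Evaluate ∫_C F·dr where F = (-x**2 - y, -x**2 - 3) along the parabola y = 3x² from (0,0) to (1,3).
-71/6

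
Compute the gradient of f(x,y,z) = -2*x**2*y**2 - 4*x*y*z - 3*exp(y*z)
(4*y*(-x*y - z), -4*x**2*y - 4*x*z - 3*z*exp(y*z), y*(-4*x - 3*exp(y*z)))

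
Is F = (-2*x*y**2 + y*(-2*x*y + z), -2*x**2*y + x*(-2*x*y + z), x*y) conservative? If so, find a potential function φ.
Yes, F is conservative. φ = x*y*(-2*x*y + z)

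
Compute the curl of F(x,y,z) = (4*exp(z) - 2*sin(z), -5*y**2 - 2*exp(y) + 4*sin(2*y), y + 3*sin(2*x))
(1, 4*exp(z) - 6*cos(2*x) - 2*cos(z), 0)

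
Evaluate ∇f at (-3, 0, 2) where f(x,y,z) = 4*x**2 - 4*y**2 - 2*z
(-24, 0, -2)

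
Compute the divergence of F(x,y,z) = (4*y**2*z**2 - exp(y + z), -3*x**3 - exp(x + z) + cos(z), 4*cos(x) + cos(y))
0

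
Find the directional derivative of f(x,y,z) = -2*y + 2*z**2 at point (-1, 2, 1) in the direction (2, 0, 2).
2*sqrt(2)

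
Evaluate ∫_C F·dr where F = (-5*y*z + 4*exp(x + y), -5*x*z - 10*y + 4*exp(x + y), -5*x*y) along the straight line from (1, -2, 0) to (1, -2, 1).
10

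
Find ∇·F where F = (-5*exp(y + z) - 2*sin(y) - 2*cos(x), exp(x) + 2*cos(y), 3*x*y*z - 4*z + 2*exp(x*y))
3*x*y + 2*sin(x) - 2*sin(y) - 4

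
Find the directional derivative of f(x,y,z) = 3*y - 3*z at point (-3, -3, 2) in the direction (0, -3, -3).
0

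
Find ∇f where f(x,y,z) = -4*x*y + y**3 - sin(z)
(-4*y, -4*x + 3*y**2, -cos(z))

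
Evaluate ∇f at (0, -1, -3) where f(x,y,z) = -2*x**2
(0, 0, 0)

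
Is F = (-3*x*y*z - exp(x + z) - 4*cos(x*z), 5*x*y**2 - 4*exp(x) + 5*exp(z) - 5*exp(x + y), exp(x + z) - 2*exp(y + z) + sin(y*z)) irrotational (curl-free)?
No, ∇×F = (z*cos(y*z) - 5*exp(z) - 2*exp(y + z), -3*x*y + 4*x*sin(x*z) - 2*exp(x + z), 3*x*z + 5*y**2 - 4*exp(x) - 5*exp(x + y))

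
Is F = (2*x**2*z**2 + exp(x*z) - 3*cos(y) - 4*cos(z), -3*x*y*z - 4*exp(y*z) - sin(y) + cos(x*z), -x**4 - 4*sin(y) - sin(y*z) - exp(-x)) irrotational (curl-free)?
No, ∇×F = (3*x*y + x*sin(x*z) + 4*y*exp(y*z) - z*cos(y*z) - 4*cos(y), 4*x**3 + 4*x**2*z + x*exp(x*z) + 4*sin(z) - exp(-x), -3*y*z - z*sin(x*z) - 3*sin(y))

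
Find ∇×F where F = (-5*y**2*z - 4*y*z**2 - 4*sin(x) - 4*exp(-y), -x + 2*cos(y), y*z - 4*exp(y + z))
(z - 4*exp(y + z), y*(-5*y - 8*z), 10*y*z + 4*z**2 - 1 - 4*exp(-y))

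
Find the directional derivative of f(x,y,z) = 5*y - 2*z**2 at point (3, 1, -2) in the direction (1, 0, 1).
4*sqrt(2)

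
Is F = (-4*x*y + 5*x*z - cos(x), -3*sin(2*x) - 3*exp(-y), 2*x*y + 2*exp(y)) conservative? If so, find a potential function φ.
No, ∇×F = (2*x + 2*exp(y), 5*x - 2*y, 4*x - 6*cos(2*x)) ≠ 0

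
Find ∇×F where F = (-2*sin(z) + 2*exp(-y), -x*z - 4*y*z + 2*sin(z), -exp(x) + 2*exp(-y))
(x + 4*y - 2*cos(z) - 2*exp(-y), exp(x) - 2*cos(z), -z + 2*exp(-y))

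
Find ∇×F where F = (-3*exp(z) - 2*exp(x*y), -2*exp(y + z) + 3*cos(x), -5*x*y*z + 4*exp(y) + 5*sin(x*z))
(-5*x*z + 4*exp(y) + 2*exp(y + z), 5*y*z - 5*z*cos(x*z) - 3*exp(z), 2*x*exp(x*y) - 3*sin(x))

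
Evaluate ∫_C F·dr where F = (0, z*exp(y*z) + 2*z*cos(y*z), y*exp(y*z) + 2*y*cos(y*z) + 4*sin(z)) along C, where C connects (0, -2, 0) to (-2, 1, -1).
-4*cos(1) - 2*sin(1) + exp(-1) + 3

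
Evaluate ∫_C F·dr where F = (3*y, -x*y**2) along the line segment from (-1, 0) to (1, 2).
14/3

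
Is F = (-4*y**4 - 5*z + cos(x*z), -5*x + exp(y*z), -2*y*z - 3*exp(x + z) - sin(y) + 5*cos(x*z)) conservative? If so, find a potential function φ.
No, ∇×F = (-y*exp(y*z) - 2*z - cos(y), -x*sin(x*z) + 5*z*sin(x*z) + 3*exp(x + z) - 5, 16*y**3 - 5) ≠ 0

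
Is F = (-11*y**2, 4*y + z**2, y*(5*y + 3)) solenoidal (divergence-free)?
No, ∇·F = 4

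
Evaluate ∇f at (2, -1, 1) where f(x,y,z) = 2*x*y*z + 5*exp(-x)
(-2 - 5*exp(-2), 4, -4)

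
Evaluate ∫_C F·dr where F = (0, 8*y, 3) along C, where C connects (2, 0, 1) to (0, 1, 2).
7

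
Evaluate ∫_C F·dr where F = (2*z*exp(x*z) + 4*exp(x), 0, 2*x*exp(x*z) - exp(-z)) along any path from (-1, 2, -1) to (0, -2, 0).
-7*cosh(1) + sinh(1) + 7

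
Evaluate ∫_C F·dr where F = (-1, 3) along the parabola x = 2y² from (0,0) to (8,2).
-2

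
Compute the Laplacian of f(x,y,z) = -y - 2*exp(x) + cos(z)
-2*exp(x) - cos(z)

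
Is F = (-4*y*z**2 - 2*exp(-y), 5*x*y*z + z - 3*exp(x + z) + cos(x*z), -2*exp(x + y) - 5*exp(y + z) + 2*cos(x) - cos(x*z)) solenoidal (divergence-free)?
No, ∇·F = 5*x*z + x*sin(x*z) - 5*exp(y + z)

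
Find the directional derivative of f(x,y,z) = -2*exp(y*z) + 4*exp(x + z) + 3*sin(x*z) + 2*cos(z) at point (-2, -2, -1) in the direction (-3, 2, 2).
sqrt(17)*(-4 - 3*exp(3)*cos(2) + 4*exp(3)*sin(1) + 12*exp(5))*exp(-3)/17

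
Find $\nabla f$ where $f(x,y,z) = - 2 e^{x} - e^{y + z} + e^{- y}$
(-2*exp(x), -(exp(2*y + z) + 1)*exp(-y), -exp(y + z))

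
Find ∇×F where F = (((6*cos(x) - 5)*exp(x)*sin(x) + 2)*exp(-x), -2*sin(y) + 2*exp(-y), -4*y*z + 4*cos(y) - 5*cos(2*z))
(-4*z - 4*sin(y), 0, 0)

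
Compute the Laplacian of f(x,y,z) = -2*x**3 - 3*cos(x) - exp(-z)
-12*x + 3*cos(x) - exp(-z)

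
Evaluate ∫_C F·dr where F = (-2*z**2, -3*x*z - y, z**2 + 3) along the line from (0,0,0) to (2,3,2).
-79/6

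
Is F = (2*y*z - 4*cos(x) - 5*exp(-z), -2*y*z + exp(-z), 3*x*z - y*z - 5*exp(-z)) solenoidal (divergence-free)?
No, ∇·F = 3*x - y - 2*z + 4*sin(x) + 5*exp(-z)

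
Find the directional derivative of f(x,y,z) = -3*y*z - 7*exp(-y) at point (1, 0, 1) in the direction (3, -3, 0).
-2*sqrt(2)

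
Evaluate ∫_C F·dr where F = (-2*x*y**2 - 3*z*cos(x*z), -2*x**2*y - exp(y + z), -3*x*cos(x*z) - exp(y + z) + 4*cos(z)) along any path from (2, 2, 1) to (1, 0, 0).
-4*sin(1) + 3*sin(2) + 15 + exp(3)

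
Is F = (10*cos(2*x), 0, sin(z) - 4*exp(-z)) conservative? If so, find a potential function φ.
Yes, F is conservative. φ = 5*sin(2*x) - cos(z) + 4*exp(-z)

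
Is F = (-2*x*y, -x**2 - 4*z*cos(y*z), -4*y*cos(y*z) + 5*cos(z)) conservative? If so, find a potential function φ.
Yes, F is conservative. φ = -x**2*y + 5*sin(z) - 4*sin(y*z)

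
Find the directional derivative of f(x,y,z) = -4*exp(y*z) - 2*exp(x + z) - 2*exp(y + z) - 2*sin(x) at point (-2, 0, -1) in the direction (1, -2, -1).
sqrt(6)*(-4*E - E*cos(2) + 3)*exp(-1)/3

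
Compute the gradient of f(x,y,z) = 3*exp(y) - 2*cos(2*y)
(0, 3*exp(y) + 4*sin(2*y), 0)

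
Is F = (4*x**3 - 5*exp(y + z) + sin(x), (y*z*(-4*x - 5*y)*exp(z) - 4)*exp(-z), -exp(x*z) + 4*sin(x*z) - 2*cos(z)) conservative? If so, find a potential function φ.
No, ∇×F = (4*x*y + 5*y**2 - 4*exp(-z), z*exp(x*z) - 4*z*cos(x*z) - 5*exp(y + z), -4*y*z + 5*exp(y + z)) ≠ 0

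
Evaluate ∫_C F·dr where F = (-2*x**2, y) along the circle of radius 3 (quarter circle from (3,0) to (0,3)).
45/2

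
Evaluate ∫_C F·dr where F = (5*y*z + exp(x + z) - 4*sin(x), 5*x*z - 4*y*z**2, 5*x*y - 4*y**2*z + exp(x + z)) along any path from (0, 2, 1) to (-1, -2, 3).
-38 - E + 4*cos(1) + exp(2)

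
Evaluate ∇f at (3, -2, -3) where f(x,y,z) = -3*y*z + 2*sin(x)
(2*cos(3), 9, 6)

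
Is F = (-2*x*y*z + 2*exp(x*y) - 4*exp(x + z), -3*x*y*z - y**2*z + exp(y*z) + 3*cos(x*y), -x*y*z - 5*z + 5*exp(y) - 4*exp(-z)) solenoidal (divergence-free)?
No, ∇·F = -x*y - 3*x*z - 3*x*sin(x*y) - 4*y*z + 2*y*exp(x*y) + z*exp(y*z) - 4*exp(x + z) - 5 + 4*exp(-z)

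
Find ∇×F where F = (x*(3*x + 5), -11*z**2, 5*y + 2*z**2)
(22*z + 5, 0, 0)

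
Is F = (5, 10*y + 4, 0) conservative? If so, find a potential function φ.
Yes, F is conservative. φ = 5*x + 5*y**2 + 4*y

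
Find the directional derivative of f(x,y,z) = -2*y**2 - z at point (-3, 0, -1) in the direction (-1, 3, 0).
0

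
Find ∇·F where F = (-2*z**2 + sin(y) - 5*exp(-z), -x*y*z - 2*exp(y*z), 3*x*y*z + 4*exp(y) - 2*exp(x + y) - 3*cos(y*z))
3*x*y - x*z + 3*y*sin(y*z) - 2*z*exp(y*z)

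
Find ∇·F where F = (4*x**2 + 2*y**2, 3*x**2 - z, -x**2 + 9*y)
8*x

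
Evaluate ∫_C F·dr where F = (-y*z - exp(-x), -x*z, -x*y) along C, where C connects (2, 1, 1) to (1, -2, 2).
-exp(-2) + exp(-1) + 6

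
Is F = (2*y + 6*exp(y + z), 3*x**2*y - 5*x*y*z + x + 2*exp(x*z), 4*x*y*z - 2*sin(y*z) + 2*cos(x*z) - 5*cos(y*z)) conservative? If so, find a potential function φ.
No, ∇×F = (5*x*y + 4*x*z - 2*x*exp(x*z) + 5*z*sin(y*z) - 2*z*cos(y*z), -4*y*z + 2*z*sin(x*z) + 6*exp(y + z), 6*x*y - 5*y*z + 2*z*exp(x*z) - 6*exp(y + z) - 1) ≠ 0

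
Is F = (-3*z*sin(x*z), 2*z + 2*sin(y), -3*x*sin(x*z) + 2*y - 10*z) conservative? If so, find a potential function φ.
Yes, F is conservative. φ = 2*y*z - 5*z**2 - 2*cos(y) + 3*cos(x*z)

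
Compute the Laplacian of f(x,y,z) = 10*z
0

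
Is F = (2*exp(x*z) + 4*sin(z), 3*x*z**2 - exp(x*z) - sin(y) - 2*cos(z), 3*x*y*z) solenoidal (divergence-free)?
No, ∇·F = 3*x*y + 2*z*exp(x*z) - cos(y)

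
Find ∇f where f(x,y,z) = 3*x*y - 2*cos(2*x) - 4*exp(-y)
(3*y + 4*sin(2*x), 3*x + 4*exp(-y), 0)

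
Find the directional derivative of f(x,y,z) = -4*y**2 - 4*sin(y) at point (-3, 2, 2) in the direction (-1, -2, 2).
8*cos(2)/3 + 32/3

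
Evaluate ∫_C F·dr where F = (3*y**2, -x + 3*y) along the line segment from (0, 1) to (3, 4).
81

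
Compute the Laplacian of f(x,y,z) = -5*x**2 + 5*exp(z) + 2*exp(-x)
5*exp(z) - 10 + 2*exp(-x)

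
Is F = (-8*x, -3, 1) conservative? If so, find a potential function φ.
Yes, F is conservative. φ = -4*x**2 - 3*y + z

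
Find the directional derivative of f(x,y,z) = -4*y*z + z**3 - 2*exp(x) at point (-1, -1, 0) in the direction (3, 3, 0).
-sqrt(2)*exp(-1)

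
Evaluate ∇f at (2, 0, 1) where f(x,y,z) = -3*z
(0, 0, -3)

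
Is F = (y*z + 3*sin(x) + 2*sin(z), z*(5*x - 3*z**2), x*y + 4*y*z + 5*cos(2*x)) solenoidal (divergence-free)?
No, ∇·F = 4*y + 3*cos(x)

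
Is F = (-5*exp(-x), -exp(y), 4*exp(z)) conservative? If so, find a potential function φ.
Yes, F is conservative. φ = -exp(y) + 4*exp(z) + 5*exp(-x)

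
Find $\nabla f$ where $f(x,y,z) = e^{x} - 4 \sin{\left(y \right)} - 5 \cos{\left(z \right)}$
(exp(x), -4*cos(y), 5*sin(z))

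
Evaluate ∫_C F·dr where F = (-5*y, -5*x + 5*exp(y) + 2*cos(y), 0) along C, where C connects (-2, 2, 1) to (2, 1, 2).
-5*exp(2) - 30 - 2*sin(2) + 2*sin(1) + 5*E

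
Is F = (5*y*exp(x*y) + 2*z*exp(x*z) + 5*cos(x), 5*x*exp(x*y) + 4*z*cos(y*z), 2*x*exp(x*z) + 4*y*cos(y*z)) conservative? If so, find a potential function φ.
Yes, F is conservative. φ = 5*exp(x*y) + 2*exp(x*z) + 5*sin(x) + 4*sin(y*z)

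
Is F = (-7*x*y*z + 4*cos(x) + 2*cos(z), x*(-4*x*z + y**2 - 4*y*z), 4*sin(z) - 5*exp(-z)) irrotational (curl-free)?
No, ∇×F = (4*x*(x + y), -7*x*y - 2*sin(z), -x*z + y**2 - 4*y*z)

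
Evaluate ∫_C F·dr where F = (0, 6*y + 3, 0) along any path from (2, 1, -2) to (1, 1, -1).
0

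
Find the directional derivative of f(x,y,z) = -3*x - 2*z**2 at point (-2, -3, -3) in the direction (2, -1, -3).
-3*sqrt(14)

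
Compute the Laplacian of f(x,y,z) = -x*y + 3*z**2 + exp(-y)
6 + exp(-y)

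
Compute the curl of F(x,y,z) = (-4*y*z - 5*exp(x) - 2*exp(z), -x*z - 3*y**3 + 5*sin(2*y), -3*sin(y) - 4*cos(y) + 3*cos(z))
(x + 4*sin(y) - 3*cos(y), -4*y - 2*exp(z), 3*z)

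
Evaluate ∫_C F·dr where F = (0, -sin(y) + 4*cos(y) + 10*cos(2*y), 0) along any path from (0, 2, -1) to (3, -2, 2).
-8*sin(2) - 10*sin(4)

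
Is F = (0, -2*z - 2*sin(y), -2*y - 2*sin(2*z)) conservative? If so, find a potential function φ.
Yes, F is conservative. φ = -2*y*z + 2*cos(y) + cos(2*z)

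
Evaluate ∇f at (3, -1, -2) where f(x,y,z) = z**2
(0, 0, -4)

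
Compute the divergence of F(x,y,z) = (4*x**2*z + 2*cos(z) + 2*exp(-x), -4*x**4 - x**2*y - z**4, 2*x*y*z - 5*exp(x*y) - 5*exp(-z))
-x**2 + 2*x*y + 8*x*z + 5*exp(-z) - 2*exp(-x)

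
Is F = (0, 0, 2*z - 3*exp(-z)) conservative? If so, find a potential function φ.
Yes, F is conservative. φ = z**2 + 3*exp(-z)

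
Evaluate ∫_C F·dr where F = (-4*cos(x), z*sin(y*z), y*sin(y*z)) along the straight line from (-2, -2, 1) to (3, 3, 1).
-4*sin(2) - 4*sin(3) + cos(2) - cos(3)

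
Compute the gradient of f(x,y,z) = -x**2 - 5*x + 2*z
(-2*x - 5, 0, 2)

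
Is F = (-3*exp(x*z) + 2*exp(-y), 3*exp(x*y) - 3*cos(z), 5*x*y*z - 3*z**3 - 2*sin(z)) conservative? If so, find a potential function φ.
No, ∇×F = (5*x*z - 3*sin(z), -3*x*exp(x*z) - 5*y*z, 3*y*exp(x*y) + 2*exp(-y)) ≠ 0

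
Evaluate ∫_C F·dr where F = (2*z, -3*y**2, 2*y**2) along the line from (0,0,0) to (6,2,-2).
-76/3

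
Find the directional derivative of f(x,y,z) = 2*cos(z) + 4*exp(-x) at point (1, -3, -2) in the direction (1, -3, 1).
2*sqrt(11)*(-2 + E*sin(2))*exp(-1)/11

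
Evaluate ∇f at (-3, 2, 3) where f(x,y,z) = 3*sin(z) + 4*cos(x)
(4*sin(3), 0, 3*cos(3))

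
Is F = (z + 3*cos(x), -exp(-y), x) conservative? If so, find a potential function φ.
Yes, F is conservative. φ = x*z + 3*sin(x) + exp(-y)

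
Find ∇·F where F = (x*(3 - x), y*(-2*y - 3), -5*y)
-2*x - 4*y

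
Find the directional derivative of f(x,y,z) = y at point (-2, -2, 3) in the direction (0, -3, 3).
-sqrt(2)/2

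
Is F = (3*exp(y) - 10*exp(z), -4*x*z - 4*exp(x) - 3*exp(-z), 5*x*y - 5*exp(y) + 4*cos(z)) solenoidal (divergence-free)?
No, ∇·F = -4*sin(z)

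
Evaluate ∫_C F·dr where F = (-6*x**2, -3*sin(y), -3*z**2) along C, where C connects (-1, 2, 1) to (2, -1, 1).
-18 - 3*cos(2) + 3*cos(1)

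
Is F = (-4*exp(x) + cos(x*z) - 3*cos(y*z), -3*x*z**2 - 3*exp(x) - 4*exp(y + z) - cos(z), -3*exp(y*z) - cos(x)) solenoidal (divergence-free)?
No, ∇·F = -3*y*exp(y*z) - z*sin(x*z) - 4*exp(x) - 4*exp(y + z)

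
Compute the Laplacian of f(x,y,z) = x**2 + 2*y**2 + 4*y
6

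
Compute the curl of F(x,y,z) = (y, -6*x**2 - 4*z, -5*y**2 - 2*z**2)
(4 - 10*y, 0, -12*x - 1)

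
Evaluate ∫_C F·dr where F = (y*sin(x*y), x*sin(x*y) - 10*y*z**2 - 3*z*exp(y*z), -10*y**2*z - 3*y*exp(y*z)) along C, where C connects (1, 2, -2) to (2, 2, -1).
cos(2) - 3*exp(-2) + 3*exp(-4) - cos(4) + 60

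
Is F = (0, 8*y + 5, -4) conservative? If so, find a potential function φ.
Yes, F is conservative. φ = 4*y**2 + 5*y - 4*z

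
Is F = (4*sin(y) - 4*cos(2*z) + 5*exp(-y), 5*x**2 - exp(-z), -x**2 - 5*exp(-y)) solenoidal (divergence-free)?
Yes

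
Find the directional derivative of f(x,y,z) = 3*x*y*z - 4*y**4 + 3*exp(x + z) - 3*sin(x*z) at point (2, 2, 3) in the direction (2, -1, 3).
sqrt(14)*(-36*cos(6) + 182 + 15*exp(5))/14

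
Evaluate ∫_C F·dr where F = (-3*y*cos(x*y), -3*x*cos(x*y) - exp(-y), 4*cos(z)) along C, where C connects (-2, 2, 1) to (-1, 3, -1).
-8*sin(1) - exp(-2) + exp(-3) + 3*sin(3) - 3*sin(4)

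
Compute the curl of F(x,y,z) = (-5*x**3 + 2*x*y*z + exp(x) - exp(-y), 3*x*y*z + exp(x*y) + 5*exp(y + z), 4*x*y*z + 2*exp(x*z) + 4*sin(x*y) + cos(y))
(-3*x*y + 4*x*z + 4*x*cos(x*y) - 5*exp(y + z) - sin(y), 2*x*y - 4*y*z - 4*y*cos(x*y) - 2*z*exp(x*z), -2*x*z + 3*y*z + y*exp(x*y) - exp(-y))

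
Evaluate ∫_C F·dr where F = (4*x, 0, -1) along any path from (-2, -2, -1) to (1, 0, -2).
-5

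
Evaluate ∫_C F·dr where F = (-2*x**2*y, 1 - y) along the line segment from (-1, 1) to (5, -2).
219/2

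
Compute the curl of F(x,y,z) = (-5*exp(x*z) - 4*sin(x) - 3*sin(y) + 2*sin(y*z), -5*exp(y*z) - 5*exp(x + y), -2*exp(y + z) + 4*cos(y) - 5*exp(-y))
(5*y*exp(y*z) - 2*exp(y + z) - 4*sin(y) + 5*exp(-y), -5*x*exp(x*z) + 2*y*cos(y*z), -2*z*cos(y*z) - 5*exp(x + y) + 3*cos(y))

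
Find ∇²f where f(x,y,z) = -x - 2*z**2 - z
-4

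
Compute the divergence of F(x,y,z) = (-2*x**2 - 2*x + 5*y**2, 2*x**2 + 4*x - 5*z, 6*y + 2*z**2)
-4*x + 4*z - 2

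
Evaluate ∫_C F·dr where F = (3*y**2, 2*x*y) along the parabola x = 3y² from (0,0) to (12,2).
96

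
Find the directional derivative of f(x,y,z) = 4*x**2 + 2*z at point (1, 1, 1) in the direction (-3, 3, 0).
-4*sqrt(2)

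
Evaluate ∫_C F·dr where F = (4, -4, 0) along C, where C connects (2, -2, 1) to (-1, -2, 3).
-12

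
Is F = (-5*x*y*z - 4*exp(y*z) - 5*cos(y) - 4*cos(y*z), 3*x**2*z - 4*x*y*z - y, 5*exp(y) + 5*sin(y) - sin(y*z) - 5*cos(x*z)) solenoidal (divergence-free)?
No, ∇·F = -4*x*z + 5*x*sin(x*z) - 5*y*z - y*cos(y*z) - 1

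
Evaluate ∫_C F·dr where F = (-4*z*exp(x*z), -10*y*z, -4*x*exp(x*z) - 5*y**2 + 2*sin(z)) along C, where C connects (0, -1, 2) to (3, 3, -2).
104 - 4*exp(-6)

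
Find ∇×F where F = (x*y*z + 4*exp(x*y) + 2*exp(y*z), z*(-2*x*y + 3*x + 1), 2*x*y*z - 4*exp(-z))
(2*x*y + 2*x*z - 3*x - 1, y*(x - 2*z + 2*exp(y*z)), -x*z - 4*x*exp(x*y) - z*(2*y - 3) - 2*z*exp(y*z))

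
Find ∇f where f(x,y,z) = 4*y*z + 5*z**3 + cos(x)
(-sin(x), 4*z, 4*y + 15*z**2)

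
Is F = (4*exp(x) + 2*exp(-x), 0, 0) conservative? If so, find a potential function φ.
Yes, F is conservative. φ = 4*exp(x) - 2*exp(-x)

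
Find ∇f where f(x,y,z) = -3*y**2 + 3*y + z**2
(0, 3 - 6*y, 2*z)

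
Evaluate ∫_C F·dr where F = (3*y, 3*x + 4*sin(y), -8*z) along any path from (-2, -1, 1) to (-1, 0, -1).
-10 + 4*cos(1)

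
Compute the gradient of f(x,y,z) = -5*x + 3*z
(-5, 0, 3)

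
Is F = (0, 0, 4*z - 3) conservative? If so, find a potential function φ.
Yes, F is conservative. φ = z*(2*z - 3)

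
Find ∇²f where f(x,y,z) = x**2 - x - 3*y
2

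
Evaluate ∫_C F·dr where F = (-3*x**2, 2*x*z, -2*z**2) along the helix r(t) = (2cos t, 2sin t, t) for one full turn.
pi**2*(8 - 16*pi/3)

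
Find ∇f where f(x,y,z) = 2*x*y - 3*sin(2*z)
(2*y, 2*x, -6*cos(2*z))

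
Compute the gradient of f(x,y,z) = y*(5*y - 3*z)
(0, 10*y - 3*z, -3*y)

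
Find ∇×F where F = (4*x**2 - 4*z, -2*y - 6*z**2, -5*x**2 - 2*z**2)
(12*z, 10*x - 4, 0)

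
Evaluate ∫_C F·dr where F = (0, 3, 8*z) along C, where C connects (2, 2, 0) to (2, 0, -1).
-2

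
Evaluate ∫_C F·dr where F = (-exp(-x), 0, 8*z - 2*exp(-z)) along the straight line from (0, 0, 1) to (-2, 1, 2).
-2*exp(-1) + 2*exp(-2) + exp(2) + 11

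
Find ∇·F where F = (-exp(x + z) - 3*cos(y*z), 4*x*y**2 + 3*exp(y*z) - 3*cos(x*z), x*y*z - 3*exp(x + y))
9*x*y + 3*z*exp(y*z) - exp(x + z)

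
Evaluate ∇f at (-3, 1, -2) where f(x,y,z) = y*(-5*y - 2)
(0, -12, 0)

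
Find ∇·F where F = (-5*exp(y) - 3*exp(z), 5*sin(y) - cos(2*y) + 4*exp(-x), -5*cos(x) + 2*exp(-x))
(4*sin(y) + 5)*cos(y)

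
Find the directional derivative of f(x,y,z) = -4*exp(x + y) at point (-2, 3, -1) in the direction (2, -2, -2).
0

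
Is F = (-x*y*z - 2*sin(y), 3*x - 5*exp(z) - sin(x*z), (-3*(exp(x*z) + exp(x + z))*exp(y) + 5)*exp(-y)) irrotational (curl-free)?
No, ∇×F = (x*cos(x*z) + 5*exp(z) - 5*exp(-y), -x*y + 3*z*exp(x*z) + 3*exp(x + z), x*z - z*cos(x*z) + 2*cos(y) + 3)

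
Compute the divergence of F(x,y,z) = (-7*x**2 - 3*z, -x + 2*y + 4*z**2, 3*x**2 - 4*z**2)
-14*x - 8*z + 2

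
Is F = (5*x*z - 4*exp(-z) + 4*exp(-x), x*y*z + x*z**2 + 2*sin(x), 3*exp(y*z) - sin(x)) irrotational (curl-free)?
No, ∇×F = (-x*y - 2*x*z + 3*z*exp(y*z), 5*x + cos(x) + 4*exp(-z), y*z + z**2 + 2*cos(x))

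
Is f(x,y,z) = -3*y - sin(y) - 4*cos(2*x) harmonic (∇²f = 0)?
No, ∇²f = sin(y) + 16*cos(2*x)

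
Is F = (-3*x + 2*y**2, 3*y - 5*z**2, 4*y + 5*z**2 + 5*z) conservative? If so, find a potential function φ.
No, ∇×F = (10*z + 4, 0, -4*y) ≠ 0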